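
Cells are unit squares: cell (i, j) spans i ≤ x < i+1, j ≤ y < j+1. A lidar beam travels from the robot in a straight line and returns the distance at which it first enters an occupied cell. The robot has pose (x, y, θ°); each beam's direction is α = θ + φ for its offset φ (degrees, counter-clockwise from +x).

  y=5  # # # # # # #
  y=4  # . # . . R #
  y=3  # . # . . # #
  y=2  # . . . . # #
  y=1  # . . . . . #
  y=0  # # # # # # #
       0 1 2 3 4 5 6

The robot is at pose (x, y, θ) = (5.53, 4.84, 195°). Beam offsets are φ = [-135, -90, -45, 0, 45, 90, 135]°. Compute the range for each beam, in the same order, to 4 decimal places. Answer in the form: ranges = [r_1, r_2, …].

beam 1: φ=-135°, α=60°
  dir = (cos 60°, sin 60°) = (0.5000, 0.8660); from cell (5,4)
  next x-line at t=0.9400, next y-line at t=0.1848; Δt_x=2.0000, Δt_y=1.1547
    y: enter (5,5) at t=0.1848 ← occupied
  → r_1 = 0.1848
beam 2: φ=-90°, α=105°
  dir = (cos 105°, sin 105°) = (-0.2588, 0.9659); from cell (5,4)
  next x-line at t=2.0478, next y-line at t=0.1656; Δt_x=3.8637, Δt_y=1.0353
    y: enter (5,5) at t=0.1656 ← occupied
  → r_2 = 0.1656
beam 3: φ=-45°, α=150°
  dir = (cos 150°, sin 150°) = (-0.8660, 0.5000); from cell (5,4)
  next x-line at t=0.6120, next y-line at t=0.3200; Δt_x=1.1547, Δt_y=2.0000
    y: enter (5,5) at t=0.3200 ← occupied
  → r_3 = 0.3200
beam 4: φ=0°, α=195°
  dir = (cos 195°, sin 195°) = (-0.9659, -0.2588); from cell (5,4)
  next x-line at t=0.5487, next y-line at t=3.2455; Δt_x=1.0353, Δt_y=3.8637
    x: enter (4,4) at t=0.5487
    x: enter (3,4) at t=1.5840
    x: enter (2,4) at t=2.6192 ← occupied
  → r_4 = 2.6192
beam 5: φ=45°, α=240°
  dir = (cos 240°, sin 240°) = (-0.5000, -0.8660); from cell (5,4)
  next x-line at t=1.0600, next y-line at t=0.9699; Δt_x=2.0000, Δt_y=1.1547
    y: enter (5,3) at t=0.9699 ← occupied
  → r_5 = 0.9699
beam 6: φ=90°, α=285°
  dir = (cos 285°, sin 285°) = (0.2588, -0.9659); from cell (5,4)
  next x-line at t=1.8159, next y-line at t=0.8696; Δt_x=3.8637, Δt_y=1.0353
    y: enter (5,3) at t=0.8696 ← occupied
  → r_6 = 0.8696
beam 7: φ=135°, α=330°
  dir = (cos 330°, sin 330°) = (0.8660, -0.5000); from cell (5,4)
  next x-line at t=0.5427, next y-line at t=1.6800; Δt_x=1.1547, Δt_y=2.0000
    x: enter (6,4) at t=0.5427 ← occupied
  → r_7 = 0.5427

ranges = [0.1848, 0.1656, 0.3200, 2.6192, 0.9699, 0.8696, 0.5427]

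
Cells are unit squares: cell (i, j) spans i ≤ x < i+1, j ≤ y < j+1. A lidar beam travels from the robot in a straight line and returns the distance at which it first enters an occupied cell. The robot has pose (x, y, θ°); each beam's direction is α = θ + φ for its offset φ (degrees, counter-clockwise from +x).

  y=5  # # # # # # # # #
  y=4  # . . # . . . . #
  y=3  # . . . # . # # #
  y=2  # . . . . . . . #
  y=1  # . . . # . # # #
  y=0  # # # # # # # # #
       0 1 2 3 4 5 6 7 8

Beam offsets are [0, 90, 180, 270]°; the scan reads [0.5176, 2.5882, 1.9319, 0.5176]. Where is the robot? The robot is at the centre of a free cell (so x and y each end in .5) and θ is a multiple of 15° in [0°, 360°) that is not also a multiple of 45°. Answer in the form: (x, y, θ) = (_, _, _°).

(x, y, θ) = (3.5, 3.5, 105°)

The pose lattice has 21·16 = 336 candidates. Test each by forward raycasting.
  (2.5, 2.5, 120°): beam 1 = 2.8868 ≠ 0.5176 ✗
  (6.5, 2.5, 120°): beam 1 = 0.5774 ≠ 0.5176 ✗
  (2.5, 2.5, 300°): beam 1 = 1.7321 ≠ 0.5176 ✗
  (2.5, 4.5, 60°): beam 1 = 0.5774 ≠ 0.5176 ✗
  …
  (3.5, 3.5, 105°): r_1=0.5176, r_2=2.5882, r_3=1.9319, r_4=0.5176 — all match ✓
No second candidate reproduces the full scan.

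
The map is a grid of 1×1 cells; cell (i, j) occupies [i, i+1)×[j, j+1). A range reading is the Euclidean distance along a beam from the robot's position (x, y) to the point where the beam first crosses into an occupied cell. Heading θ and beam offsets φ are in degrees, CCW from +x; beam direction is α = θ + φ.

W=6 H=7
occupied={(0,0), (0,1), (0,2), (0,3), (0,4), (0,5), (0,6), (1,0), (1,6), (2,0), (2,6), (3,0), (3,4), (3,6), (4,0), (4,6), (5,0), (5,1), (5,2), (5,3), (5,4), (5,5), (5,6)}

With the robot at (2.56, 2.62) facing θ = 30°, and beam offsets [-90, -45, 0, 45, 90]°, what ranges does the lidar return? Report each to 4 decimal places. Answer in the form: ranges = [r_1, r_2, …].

beam 1: φ=-90°, α=300°
  dir = (cos 300°, sin 300°) = (0.5000, -0.8660); from cell (2,2)
  next x-line at t=0.8800, next y-line at t=0.7159; Δt_x=2.0000, Δt_y=1.1547
    y: enter (2,1) at t=0.7159
    x: enter (3,1) at t=0.8800
    y: enter (3,0) at t=1.8706 ← occupied
  → r_1 = 1.8706
beam 2: φ=-45°, α=345°
  dir = (cos 345°, sin 345°) = (0.9659, -0.2588); from cell (2,2)
  next x-line at t=0.4555, next y-line at t=2.3955; Δt_x=1.0353, Δt_y=3.8637
    x: enter (3,2) at t=0.4555
    x: enter (4,2) at t=1.4908
    y: enter (4,1) at t=2.3955
    x: enter (5,1) at t=2.5261 ← occupied
  → r_2 = 2.5261
beam 3: φ=0°, α=30°
  dir = (cos 30°, sin 30°) = (0.8660, 0.5000); from cell (2,2)
  next x-line at t=0.5081, next y-line at t=0.7600; Δt_x=1.1547, Δt_y=2.0000
    x: enter (3,2) at t=0.5081
    y: enter (3,3) at t=0.7600
    x: enter (4,3) at t=1.6628
    y: enter (4,4) at t=2.7600
    x: enter (5,4) at t=2.8175 ← occupied
  → r_3 = 2.8175
beam 4: φ=45°, α=75°
  dir = (cos 75°, sin 75°) = (0.2588, 0.9659); from cell (2,2)
  next x-line at t=1.7000, next y-line at t=0.3934; Δt_x=3.8637, Δt_y=1.0353
    y: enter (2,3) at t=0.3934
    y: enter (2,4) at t=1.4287
    x: enter (3,4) at t=1.7000 ← occupied
  → r_4 = 1.7000
beam 5: φ=90°, α=120°
  dir = (cos 120°, sin 120°) = (-0.5000, 0.8660); from cell (2,2)
  next x-line at t=1.1200, next y-line at t=0.4388; Δt_x=2.0000, Δt_y=1.1547
    y: enter (2,3) at t=0.4388
    x: enter (1,3) at t=1.1200
    y: enter (1,4) at t=1.5935
    y: enter (1,5) at t=2.7482
    x: enter (0,5) at t=3.1200 ← occupied
  → r_5 = 3.1200

ranges = [1.8706, 2.5261, 2.8175, 1.7000, 3.1200]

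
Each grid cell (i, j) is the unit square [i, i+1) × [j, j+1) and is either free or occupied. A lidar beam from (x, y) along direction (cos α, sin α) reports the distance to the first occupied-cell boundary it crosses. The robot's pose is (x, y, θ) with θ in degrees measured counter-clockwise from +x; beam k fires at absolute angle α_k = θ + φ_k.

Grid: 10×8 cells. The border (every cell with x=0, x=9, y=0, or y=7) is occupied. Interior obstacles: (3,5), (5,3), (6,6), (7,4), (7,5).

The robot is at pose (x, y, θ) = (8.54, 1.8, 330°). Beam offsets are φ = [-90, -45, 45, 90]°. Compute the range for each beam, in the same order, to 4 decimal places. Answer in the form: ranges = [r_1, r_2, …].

ranges = [0.9238, 0.8282, 0.4762, 0.9200]

beam 1: φ=-90°, α=240°
  cosα=-0.5000 sinα=-0.8660 | (8,1) | tMaxX 1.0800 tMaxY 0.9238 | tΔX 2.0000 tΔY 1.1547
    t=0.9238 [y] (8,0) — stop
  → r_1 = 0.9238
beam 2: φ=-45°, α=285°
  cosα=0.2588 sinα=-0.9659 | (8,1) | tMaxX 1.7773 tMaxY 0.8282 | tΔX 3.8637 tΔY 1.0353
    t=0.8282 [y] (8,0) — stop
  → r_2 = 0.8282
beam 3: φ=45°, α=15°
  cosα=0.9659 sinα=0.2588 | (8,1) | tMaxX 0.4762 tMaxY 0.7727 | tΔX 1.0353 tΔY 3.8637
    t=0.4762 [x] (9,1) — stop
  → r_3 = 0.4762
beam 4: φ=90°, α=60°
  cosα=0.5000 sinα=0.8660 | (8,1) | tMaxX 0.9200 tMaxY 0.2309 | tΔX 2.0000 tΔY 1.1547
    t=0.2309 [y] (8,2)
    t=0.9200 [x] (9,2) — stop
  → r_4 = 0.9200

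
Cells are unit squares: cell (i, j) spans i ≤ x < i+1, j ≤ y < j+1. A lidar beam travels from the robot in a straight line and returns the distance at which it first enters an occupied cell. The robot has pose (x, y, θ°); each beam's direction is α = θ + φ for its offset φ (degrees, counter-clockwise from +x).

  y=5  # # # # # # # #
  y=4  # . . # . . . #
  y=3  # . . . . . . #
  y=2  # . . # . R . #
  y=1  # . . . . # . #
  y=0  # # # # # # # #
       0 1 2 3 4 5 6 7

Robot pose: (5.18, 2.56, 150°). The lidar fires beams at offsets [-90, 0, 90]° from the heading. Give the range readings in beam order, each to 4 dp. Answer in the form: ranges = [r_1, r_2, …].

ranges = [2.8175, 4.8266, 1.8013]

beam 1: φ=-90°, α=60°
  dir = (cos 60°, sin 60°) = (0.5000, 0.8660); from cell (5,2)
  next x-line at t=1.6400, next y-line at t=0.5081; Δt_x=2.0000, Δt_y=1.1547
    y: enter (5,3) at t=0.5081
    x: enter (6,3) at t=1.6400
    y: enter (6,4) at t=1.6628
    y: enter (6,5) at t=2.8175 ← occupied
  → r_1 = 2.8175
beam 2: φ=0°, α=150°
  dir = (cos 150°, sin 150°) = (-0.8660, 0.5000); from cell (5,2)
  next x-line at t=0.2078, next y-line at t=0.8800; Δt_x=1.1547, Δt_y=2.0000
    x: enter (4,2) at t=0.2078
    y: enter (4,3) at t=0.8800
    x: enter (3,3) at t=1.3625
    x: enter (2,3) at t=2.5172
    y: enter (2,4) at t=2.8800
    x: enter (1,4) at t=3.6719
    x: enter (0,4) at t=4.8266 ← occupied
  → r_2 = 4.8266
beam 3: φ=90°, α=240°
  dir = (cos 240°, sin 240°) = (-0.5000, -0.8660); from cell (5,2)
  next x-line at t=0.3600, next y-line at t=0.6466; Δt_x=2.0000, Δt_y=1.1547
    x: enter (4,2) at t=0.3600
    y: enter (4,1) at t=0.6466
    y: enter (4,0) at t=1.8013 ← occupied
  → r_3 = 1.8013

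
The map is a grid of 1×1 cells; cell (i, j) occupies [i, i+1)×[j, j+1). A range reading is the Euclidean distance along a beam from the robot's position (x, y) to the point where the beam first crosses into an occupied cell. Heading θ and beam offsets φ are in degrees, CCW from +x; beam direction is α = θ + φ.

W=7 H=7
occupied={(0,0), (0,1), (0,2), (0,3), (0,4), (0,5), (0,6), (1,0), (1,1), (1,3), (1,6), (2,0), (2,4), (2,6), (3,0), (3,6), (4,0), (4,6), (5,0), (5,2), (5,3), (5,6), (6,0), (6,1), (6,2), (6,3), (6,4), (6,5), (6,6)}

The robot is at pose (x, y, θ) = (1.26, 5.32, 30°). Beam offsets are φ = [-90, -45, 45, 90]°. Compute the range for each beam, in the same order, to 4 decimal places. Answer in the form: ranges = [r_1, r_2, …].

beam 1: φ=-90°, α=300°
  d=(0.5000,-0.8660)  start (1,5)  tX=1.4800 tY=0.3695  stride 1/|dx|=2.0000 1/|dy|=1.1547
    cross y-line → (1,4), t=0.3695
    cross x-line → (2,4), t=1.4800 (wall)
  → r_1 = 1.4800
beam 2: φ=-45°, α=345°
  d=(0.9659,-0.2588)  start (1,5)  tX=0.7661 tY=1.2364  stride 1/|dx|=1.0353 1/|dy|=3.8637
    cross x-line → (2,5), t=0.7661
    cross y-line → (2,4), t=1.2364 (wall)
  → r_2 = 1.2364
beam 3: φ=45°, α=75°
  d=(0.2588,0.9659)  start (1,5)  tX=2.8591 tY=0.7040  stride 1/|dx|=3.8637 1/|dy|=1.0353
    cross y-line → (1,6), t=0.7040 (wall)
  → r_3 = 0.7040
beam 4: φ=90°, α=120°
  d=(-0.5000,0.8660)  start (1,5)  tX=0.5200 tY=0.7852  stride 1/|dx|=2.0000 1/|dy|=1.1547
    cross x-line → (0,5), t=0.5200 (wall)
  → r_4 = 0.5200

ranges = [1.4800, 1.2364, 0.7040, 0.5200]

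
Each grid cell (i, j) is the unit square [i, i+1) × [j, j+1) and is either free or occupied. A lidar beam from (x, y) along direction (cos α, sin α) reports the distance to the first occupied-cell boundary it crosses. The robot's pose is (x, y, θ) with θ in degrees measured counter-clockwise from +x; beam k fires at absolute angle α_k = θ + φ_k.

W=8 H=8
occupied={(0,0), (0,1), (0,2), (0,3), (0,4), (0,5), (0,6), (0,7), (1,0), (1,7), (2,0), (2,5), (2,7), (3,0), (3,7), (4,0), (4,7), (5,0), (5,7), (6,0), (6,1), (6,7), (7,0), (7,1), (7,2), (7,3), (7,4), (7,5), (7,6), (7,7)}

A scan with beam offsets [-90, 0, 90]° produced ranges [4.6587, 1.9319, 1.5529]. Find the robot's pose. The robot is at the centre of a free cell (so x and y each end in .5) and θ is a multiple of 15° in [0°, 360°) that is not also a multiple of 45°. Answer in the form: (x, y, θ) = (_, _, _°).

(x, y, θ) = (5.5, 3.5, 285°)

The pose lattice has 34·16 = 544 candidates. Test each by forward raycasting.
  (6.5, 2.5, 285°): beam 1 = 5.6940 ≠ 4.6587 ✗
  (2.5, 6.5, 15°): beam 1 = 0.5176 ≠ 4.6587 ✗
  (5.5, 4.5, 150°): beam 1 = 2.8868 ≠ 4.6587 ✗
  (6.5, 5.5, 195°): beam 1 = 1.5529 ≠ 4.6587 ✗
  …
  (5.5, 3.5, 285°): r_1=4.6587, r_2=1.9319, r_3=1.5529 — all match ✓
Unique over the lattice → pose = (5.5, 3.5, 285°).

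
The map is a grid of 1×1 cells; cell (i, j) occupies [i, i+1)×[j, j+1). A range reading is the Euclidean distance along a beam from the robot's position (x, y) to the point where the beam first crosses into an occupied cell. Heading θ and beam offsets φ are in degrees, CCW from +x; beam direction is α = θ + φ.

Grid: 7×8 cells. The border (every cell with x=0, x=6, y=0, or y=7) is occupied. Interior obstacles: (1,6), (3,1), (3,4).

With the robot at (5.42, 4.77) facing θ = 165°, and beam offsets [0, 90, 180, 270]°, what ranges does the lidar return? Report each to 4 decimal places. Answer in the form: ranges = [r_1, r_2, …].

beam 1: φ=0°, α=165°
  direction (-0.9659, 0.2588); cell (5,4); t to first gridline: x 0.4348, y 0.8887 (then +1.0353 / +3.8637)
    (4,4) via x @ 0.4348
    (4,5) via y @ 0.8887
    (3,5) via x @ 1.4701
    (2,5) via x @ 2.5054
    (1,5) via x @ 3.5406
    (0,5) via x @ 4.5759  # hit
  → r_1 = 4.5759
beam 2: φ=90°, α=255°
  direction (-0.2588, -0.9659); cell (5,4); t to first gridline: x 1.6228, y 0.7972 (then +3.8637 / +1.0353)
    (5,3) via y @ 0.7972
    (4,3) via x @ 1.6228
    (4,2) via y @ 1.8324
    (4,1) via y @ 2.8677
    (4,0) via y @ 3.9030  # hit
  → r_2 = 3.9030
beam 3: φ=180°, α=345°
  direction (0.9659, -0.2588); cell (5,4); t to first gridline: x 0.6005, y 2.9751 (then +1.0353 / +3.8637)
    (6,4) via x @ 0.6005  # hit
  → r_3 = 0.6005
beam 4: φ=270°, α=75°
  direction (0.2588, 0.9659); cell (5,4); t to first gridline: x 2.2409, y 0.2381 (then +3.8637 / +1.0353)
    (5,5) via y @ 0.2381
    (5,6) via y @ 1.2734
    (6,6) via x @ 2.2409  # hit
  → r_4 = 2.2409

ranges = [4.5759, 3.9030, 0.6005, 2.2409]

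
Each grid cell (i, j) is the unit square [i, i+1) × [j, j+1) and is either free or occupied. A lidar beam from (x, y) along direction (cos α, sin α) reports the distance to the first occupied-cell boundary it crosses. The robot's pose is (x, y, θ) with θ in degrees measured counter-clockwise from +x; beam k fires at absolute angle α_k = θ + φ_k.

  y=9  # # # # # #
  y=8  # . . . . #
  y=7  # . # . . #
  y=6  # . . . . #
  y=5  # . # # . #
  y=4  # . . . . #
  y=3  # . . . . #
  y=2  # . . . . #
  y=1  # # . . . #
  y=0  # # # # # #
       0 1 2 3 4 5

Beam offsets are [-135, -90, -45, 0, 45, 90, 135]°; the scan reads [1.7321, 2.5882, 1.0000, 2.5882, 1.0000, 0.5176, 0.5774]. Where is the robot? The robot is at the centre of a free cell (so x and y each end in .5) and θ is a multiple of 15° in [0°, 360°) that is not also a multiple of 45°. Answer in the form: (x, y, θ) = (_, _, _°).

(x, y, θ) = (3.5, 6.5, 165°)

The pose lattice has 28·16 = 448 candidates. Test each by forward raycasting.
  (3.5, 3.5, 165°): beam 2 = 1.5529 ≠ 2.5882 ✗
  (3.5, 3.5, 195°): beam 1 = 3.0000 ≠ 1.7321 ✗
  (2.5, 2.5, 60°): beam 1 = 1.5529 ≠ 1.7321 ✗
  (4.5, 2.5, 60°): beam 1 = 1.5529 ≠ 1.7321 ✗
  …
  (3.5, 6.5, 165°): r_1=1.7321, r_2=2.5882, r_3=1.0000, r_4=2.5882, r_5=1.0000, r_6=0.5176, r_7=0.5774 — all match ✓
Unique over the lattice → pose = (3.5, 6.5, 165°).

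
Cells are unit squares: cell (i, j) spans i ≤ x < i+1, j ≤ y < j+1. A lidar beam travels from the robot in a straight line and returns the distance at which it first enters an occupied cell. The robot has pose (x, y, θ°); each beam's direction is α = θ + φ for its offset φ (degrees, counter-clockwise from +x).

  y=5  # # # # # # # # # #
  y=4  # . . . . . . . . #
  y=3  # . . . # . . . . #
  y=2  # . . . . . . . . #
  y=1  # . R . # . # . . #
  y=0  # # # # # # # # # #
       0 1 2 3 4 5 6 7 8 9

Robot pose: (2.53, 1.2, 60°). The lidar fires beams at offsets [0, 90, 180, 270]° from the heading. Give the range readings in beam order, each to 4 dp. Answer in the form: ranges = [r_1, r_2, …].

beam 1: φ=0°, α=60°
  d=(0.5000,0.8660)  start (2,1)  tX=0.9400 tY=0.9238  stride 1/|dx|=2.0000 1/|dy|=1.1547
    cross y-line → (2,2), t=0.9238
    cross x-line → (3,2), t=0.9400
    cross y-line → (3,3), t=2.0785
    cross x-line → (4,3), t=2.9400 (wall)
  → r_1 = 2.9400
beam 2: φ=90°, α=150°
  d=(-0.8660,0.5000)  start (2,1)  tX=0.6120 tY=1.6000  stride 1/|dx|=1.1547 1/|dy|=2.0000
    cross x-line → (1,1), t=0.6120
    cross y-line → (1,2), t=1.6000
    cross x-line → (0,2), t=1.7667 (wall)
  → r_2 = 1.7667
beam 3: φ=180°, α=240°
  d=(-0.5000,-0.8660)  start (2,1)  tX=1.0600 tY=0.2309  stride 1/|dx|=2.0000 1/|dy|=1.1547
    cross y-line → (2,0), t=0.2309 (wall)
  → r_3 = 0.2309
beam 4: φ=270°, α=330°
  d=(0.8660,-0.5000)  start (2,1)  tX=0.5427 tY=0.4000  stride 1/|dx|=1.1547 1/|dy|=2.0000
    cross y-line → (2,0), t=0.4000 (wall)
  → r_4 = 0.4000

ranges = [2.9400, 1.7667, 0.2309, 0.4000]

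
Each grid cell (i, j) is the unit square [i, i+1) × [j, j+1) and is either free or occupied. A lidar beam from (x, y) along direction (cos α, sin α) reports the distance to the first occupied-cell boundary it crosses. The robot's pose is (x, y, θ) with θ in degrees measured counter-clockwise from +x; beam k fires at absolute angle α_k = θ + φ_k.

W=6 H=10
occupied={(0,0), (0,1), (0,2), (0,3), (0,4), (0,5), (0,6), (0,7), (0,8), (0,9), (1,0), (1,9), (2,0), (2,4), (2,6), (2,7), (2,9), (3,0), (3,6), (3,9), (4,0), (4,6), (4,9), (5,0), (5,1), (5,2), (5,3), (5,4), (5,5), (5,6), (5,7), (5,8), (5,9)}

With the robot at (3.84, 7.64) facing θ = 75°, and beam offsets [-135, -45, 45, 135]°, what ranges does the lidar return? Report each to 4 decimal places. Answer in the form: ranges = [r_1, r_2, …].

beam 1: φ=-135°, α=300°
  d=(0.5000,-0.8660)  start (3,7)  tX=0.3200 tY=0.7390  stride 1/|dx|=2.0000 1/|dy|=1.1547
    cross x-line → (4,7), t=0.3200
    cross y-line → (4,6), t=0.7390 (wall)
  → r_1 = 0.7390
beam 2: φ=-45°, α=30°
  d=(0.8660,0.5000)  start (3,7)  tX=0.1848 tY=0.7200  stride 1/|dx|=1.1547 1/|dy|=2.0000
    cross x-line → (4,7), t=0.1848
    cross y-line → (4,8), t=0.7200
    cross x-line → (5,8), t=1.3395 (wall)
  → r_2 = 1.3395
beam 3: φ=45°, α=120°
  d=(-0.5000,0.8660)  start (3,7)  tX=1.6800 tY=0.4157  stride 1/|dx|=2.0000 1/|dy|=1.1547
    cross y-line → (3,8), t=0.4157
    cross y-line → (3,9), t=1.5704 (wall)
  → r_3 = 1.5704
beam 4: φ=135°, α=210°
  d=(-0.8660,-0.5000)  start (3,7)  tX=0.9699 tY=1.2800  stride 1/|dx|=1.1547 1/|dy|=2.0000
    cross x-line → (2,7), t=0.9699 (wall)
  → r_4 = 0.9699

ranges = [0.7390, 1.3395, 1.5704, 0.9699]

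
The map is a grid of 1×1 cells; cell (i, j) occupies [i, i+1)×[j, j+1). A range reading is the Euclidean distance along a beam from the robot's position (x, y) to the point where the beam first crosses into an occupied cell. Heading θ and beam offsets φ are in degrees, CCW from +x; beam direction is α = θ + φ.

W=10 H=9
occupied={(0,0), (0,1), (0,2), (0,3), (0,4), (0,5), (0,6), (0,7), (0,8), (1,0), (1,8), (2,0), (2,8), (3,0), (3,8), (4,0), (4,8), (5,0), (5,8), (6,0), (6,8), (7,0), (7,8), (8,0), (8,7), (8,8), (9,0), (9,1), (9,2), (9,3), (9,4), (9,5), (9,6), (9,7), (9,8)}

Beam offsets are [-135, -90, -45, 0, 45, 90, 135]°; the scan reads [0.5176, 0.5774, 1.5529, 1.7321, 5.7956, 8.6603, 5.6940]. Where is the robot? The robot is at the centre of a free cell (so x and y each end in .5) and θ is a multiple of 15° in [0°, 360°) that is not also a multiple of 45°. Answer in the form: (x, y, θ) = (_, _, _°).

The pose lattice has 55·16 = 880 candidates. Test each by forward raycasting.
  (1.5, 5.5, 150°): beam 1 = 6.7293 ≠ 0.5176 ✗
  (6.5, 1.5, 285°): beam 1 = 6.3509 ≠ 0.5176 ✗
  (7.5, 2.5, 60°): beam 1 = 1.5529 ≠ 0.5176 ✗
  …
  (1.5, 2.5, 300°): r_1=0.5176, r_2=0.5774, r_3=1.5529, r_4=1.7321, r_5=5.7956, r_6=8.6603, r_7=5.6940 — all match ✓
No second candidate reproduces the full scan.

(x, y, θ) = (1.5, 2.5, 300°)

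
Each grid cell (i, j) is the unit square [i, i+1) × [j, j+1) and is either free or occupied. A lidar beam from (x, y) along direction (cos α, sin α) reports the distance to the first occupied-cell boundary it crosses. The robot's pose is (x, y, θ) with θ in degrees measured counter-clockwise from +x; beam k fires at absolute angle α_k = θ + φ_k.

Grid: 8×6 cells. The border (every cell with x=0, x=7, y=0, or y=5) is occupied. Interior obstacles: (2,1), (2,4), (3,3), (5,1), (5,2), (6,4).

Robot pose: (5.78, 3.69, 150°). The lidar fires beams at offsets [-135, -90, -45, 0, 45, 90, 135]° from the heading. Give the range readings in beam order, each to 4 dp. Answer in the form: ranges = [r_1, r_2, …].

ranges = [1.1977, 0.4400, 1.3562, 2.6200, 1.8428, 0.7967, 0.7143]

beam 1: φ=-135°, α=15°
  d=(0.9659,0.2588)  start (5,3)  tX=0.2278 tY=1.1977  stride 1/|dx|=1.0353 1/|dy|=3.8637
    cross x-line → (6,3), t=0.2278
    cross y-line → (6,4), t=1.1977 (wall)
  → r_1 = 1.1977
beam 2: φ=-90°, α=60°
  d=(0.5000,0.8660)  start (5,3)  tX=0.4400 tY=0.3580  stride 1/|dx|=2.0000 1/|dy|=1.1547
    cross y-line → (5,4), t=0.3580
    cross x-line → (6,4), t=0.4400 (wall)
  → r_2 = 0.4400
beam 3: φ=-45°, α=105°
  d=(-0.2588,0.9659)  start (5,3)  tX=3.0137 tY=0.3209  stride 1/|dx|=3.8637 1/|dy|=1.0353
    cross y-line → (5,4), t=0.3209
    cross y-line → (5,5), t=1.3562 (wall)
  → r_3 = 1.3562
beam 4: φ=0°, α=150°
  d=(-0.8660,0.5000)  start (5,3)  tX=0.9007 tY=0.6200  stride 1/|dx|=1.1547 1/|dy|=2.0000
    cross y-line → (5,4), t=0.6200
    cross x-line → (4,4), t=0.9007
    cross x-line → (3,4), t=2.0554
    cross y-line → (3,5), t=2.6200 (wall)
  → r_4 = 2.6200
beam 5: φ=45°, α=195°
  d=(-0.9659,-0.2588)  start (5,3)  tX=0.8075 tY=2.6660  stride 1/|dx|=1.0353 1/|dy|=3.8637
    cross x-line → (4,3), t=0.8075
    cross x-line → (3,3), t=1.8428 (wall)
  → r_5 = 1.8428
beam 6: φ=90°, α=240°
  d=(-0.5000,-0.8660)  start (5,3)  tX=1.5600 tY=0.7967  stride 1/|dx|=2.0000 1/|dy|=1.1547
    cross y-line → (5,2), t=0.7967 (wall)
  → r_6 = 0.7967
beam 7: φ=135°, α=285°
  d=(0.2588,-0.9659)  start (5,3)  tX=0.8500 tY=0.7143  stride 1/|dx|=3.8637 1/|dy|=1.0353
    cross y-line → (5,2), t=0.7143 (wall)
  → r_7 = 0.7143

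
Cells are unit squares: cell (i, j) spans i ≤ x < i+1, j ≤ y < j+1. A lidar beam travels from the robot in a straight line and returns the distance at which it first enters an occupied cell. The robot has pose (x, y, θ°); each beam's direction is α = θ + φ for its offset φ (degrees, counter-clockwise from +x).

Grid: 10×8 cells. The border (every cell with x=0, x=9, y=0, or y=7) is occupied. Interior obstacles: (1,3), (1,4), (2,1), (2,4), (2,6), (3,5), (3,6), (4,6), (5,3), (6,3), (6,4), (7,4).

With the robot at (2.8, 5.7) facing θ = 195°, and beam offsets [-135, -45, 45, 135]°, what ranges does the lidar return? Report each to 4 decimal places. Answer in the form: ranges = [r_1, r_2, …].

beam 1: φ=-135°, α=60°
  dir = (cos 60°, sin 60°) = (0.5000, 0.8660); from cell (2,5)
  next x-line at t=0.4000, next y-line at t=0.3464; Δt_x=2.0000, Δt_y=1.1547
    y: enter (2,6) at t=0.3464 ← occupied
  → r_1 = 0.3464
beam 2: φ=-45°, α=150°
  dir = (cos 150°, sin 150°) = (-0.8660, 0.5000); from cell (2,5)
  next x-line at t=0.9238, next y-line at t=0.6000; Δt_x=1.1547, Δt_y=2.0000
    y: enter (2,6) at t=0.6000 ← occupied
  → r_2 = 0.6000
beam 3: φ=45°, α=240°
  dir = (cos 240°, sin 240°) = (-0.5000, -0.8660); from cell (2,5)
  next x-line at t=1.6000, next y-line at t=0.8083; Δt_x=2.0000, Δt_y=1.1547
    y: enter (2,4) at t=0.8083 ← occupied
  → r_3 = 0.8083
beam 4: φ=135°, α=330°
  dir = (cos 330°, sin 330°) = (0.8660, -0.5000); from cell (2,5)
  next x-line at t=0.2309, next y-line at t=1.4000; Δt_x=1.1547, Δt_y=2.0000
    x: enter (3,5) at t=0.2309 ← occupied
  → r_4 = 0.2309

ranges = [0.3464, 0.6000, 0.8083, 0.2309]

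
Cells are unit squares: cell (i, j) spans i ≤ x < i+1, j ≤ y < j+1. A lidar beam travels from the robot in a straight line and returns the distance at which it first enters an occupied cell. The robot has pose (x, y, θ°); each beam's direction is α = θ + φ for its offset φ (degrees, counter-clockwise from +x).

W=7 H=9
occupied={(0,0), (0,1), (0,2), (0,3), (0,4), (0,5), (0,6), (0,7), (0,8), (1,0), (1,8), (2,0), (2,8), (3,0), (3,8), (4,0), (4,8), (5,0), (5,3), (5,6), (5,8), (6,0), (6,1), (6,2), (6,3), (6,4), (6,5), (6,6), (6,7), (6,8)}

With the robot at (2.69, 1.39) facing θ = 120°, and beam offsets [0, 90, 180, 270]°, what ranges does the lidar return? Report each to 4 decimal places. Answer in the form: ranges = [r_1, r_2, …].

beam 1: φ=0°, α=120°
  cosα=-0.5000 sinα=0.8660 | (2,1) | tMaxX 1.3800 tMaxY 0.7044 | tΔX 2.0000 tΔY 1.1547
    t=0.7044 [y] (2,2)
    t=1.3800 [x] (1,2)
    t=1.8591 [y] (1,3)
    t=3.0138 [y] (1,4)
    t=3.3800 [x] (0,4) — stop
  → r_1 = 3.3800
beam 2: φ=90°, α=210°
  cosα=-0.8660 sinα=-0.5000 | (2,1) | tMaxX 0.7967 tMaxY 0.7800 | tΔX 1.1547 tΔY 2.0000
    t=0.7800 [y] (2,0) — stop
  → r_2 = 0.7800
beam 3: φ=180°, α=300°
  cosα=0.5000 sinα=-0.8660 | (2,1) | tMaxX 0.6200 tMaxY 0.4503 | tΔX 2.0000 tΔY 1.1547
    t=0.4503 [y] (2,0) — stop
  → r_3 = 0.4503
beam 4: φ=270°, α=30°
  cosα=0.8660 sinα=0.5000 | (2,1) | tMaxX 0.3580 tMaxY 1.2200 | tΔX 1.1547 tΔY 2.0000
    t=0.3580 [x] (3,1)
    t=1.2200 [y] (3,2)
    t=1.5127 [x] (4,2)
    t=2.6674 [x] (5,2)
    t=3.2200 [y] (5,3) — stop
  → r_4 = 3.2200

ranges = [3.3800, 0.7800, 0.4503, 3.2200]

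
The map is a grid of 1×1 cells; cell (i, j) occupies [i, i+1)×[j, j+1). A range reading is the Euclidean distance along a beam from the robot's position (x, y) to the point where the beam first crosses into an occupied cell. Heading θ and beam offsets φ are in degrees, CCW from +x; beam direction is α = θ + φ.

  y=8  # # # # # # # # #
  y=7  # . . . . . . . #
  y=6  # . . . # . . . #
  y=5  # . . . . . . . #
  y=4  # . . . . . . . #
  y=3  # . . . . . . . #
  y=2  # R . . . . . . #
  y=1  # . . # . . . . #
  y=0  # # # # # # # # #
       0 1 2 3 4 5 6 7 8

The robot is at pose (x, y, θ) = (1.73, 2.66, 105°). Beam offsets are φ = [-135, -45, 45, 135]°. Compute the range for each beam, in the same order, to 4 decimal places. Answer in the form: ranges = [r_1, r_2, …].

beam 1: φ=-135°, α=330°
  direction (0.8660, -0.5000); cell (1,2); t to first gridline: x 0.3118, y 1.3200 (then +1.1547 / +2.0000)
    (2,2) via x @ 0.3118
    (2,1) via y @ 1.3200
    (3,1) via x @ 1.4665  # hit
  → r_1 = 1.4665
beam 2: φ=-45°, α=60°
  direction (0.5000, 0.8660); cell (1,2); t to first gridline: x 0.5400, y 0.3926 (then +2.0000 / +1.1547)
    (1,3) via y @ 0.3926
    (2,3) via x @ 0.5400
    (2,4) via y @ 1.5473
    (3,4) via x @ 2.5400
    (3,5) via y @ 2.7020
    (3,6) via y @ 3.8567
    (4,6) via x @ 4.5400  # hit
  → r_2 = 4.5400
beam 3: φ=45°, α=150°
  direction (-0.8660, 0.5000); cell (1,2); t to first gridline: x 0.8429, y 0.6800 (then +1.1547 / +2.0000)
    (1,3) via y @ 0.6800
    (0,3) via x @ 0.8429  # hit
  → r_3 = 0.8429
beam 4: φ=135°, α=240°
  direction (-0.5000, -0.8660); cell (1,2); t to first gridline: x 1.4600, y 0.7621 (then +2.0000 / +1.1547)
    (1,1) via y @ 0.7621
    (0,1) via x @ 1.4600  # hit
  → r_4 = 1.4600

ranges = [1.4665, 4.5400, 0.8429, 1.4600]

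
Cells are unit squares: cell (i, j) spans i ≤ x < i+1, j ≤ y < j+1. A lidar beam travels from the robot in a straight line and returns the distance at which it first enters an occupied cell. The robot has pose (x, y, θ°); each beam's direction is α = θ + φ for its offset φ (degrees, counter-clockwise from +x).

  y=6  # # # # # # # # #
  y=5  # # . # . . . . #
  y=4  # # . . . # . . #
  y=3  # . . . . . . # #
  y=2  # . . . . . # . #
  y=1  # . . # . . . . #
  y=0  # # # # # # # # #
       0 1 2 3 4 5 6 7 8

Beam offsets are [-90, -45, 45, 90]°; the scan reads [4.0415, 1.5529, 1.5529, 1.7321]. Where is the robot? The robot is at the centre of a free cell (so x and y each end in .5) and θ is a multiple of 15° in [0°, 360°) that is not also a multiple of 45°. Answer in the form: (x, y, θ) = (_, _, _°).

Enumerate (i+0.5, j+0.5, θ) over the 28 free cells and 16 admissible headings. For each, cast all 4 beams and compare to the given ranges.
  (7.5, 2.5, 120°): beam 1 = 0.5774 ≠ 4.0415 ✗
  (2.5, 4.5, 165°): beam 1 = 1.5529 ≠ 4.0415 ✗
  (2.5, 4.5, 210°): beam 1 = 1.0000 ≠ 4.0415 ✗
  (3.5, 2.5, 300°): beam 1 = 2.8868 ≠ 4.0415 ✗
  …
  (6.5, 4.5, 330°): r_1=4.0415, r_2=1.5529, r_3=1.5529, r_4=1.7321 — all match ✓
No second candidate reproduces the full scan.

(x, y, θ) = (6.5, 4.5, 330°)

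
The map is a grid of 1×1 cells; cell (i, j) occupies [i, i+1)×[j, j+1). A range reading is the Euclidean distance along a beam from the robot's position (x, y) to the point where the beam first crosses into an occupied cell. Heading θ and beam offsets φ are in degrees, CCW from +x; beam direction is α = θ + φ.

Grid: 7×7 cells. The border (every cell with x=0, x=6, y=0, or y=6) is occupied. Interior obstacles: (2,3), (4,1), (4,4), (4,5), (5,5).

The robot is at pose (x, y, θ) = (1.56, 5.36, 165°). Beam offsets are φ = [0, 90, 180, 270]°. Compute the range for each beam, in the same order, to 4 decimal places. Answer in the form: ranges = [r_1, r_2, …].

beam 1: φ=0°, α=165°
  cosα=-0.9659 sinα=0.2588 | (1,5) | tMaxX 0.5798 tMaxY 2.4728 | tΔX 1.0353 tΔY 3.8637
    t=0.5798 [x] (0,5) — stop
  → r_1 = 0.5798
beam 2: φ=90°, α=255°
  cosα=-0.2588 sinα=-0.9659 | (1,5) | tMaxX 2.1637 tMaxY 0.3727 | tΔX 3.8637 tΔY 1.0353
    t=0.3727 [y] (1,4)
    t=1.4080 [y] (1,3)
    t=2.1637 [x] (0,3) — stop
  → r_2 = 2.1637
beam 3: φ=180°, α=345°
  cosα=0.9659 sinα=-0.2588 | (1,5) | tMaxX 0.4555 tMaxY 1.3909 | tΔX 1.0353 tΔY 3.8637
    t=0.4555 [x] (2,5)
    t=1.3909 [y] (2,4)
    t=1.4908 [x] (3,4)
    t=2.5261 [x] (4,4) — stop
  → r_3 = 2.5261
beam 4: φ=270°, α=75°
  cosα=0.2588 sinα=0.9659 | (1,5) | tMaxX 1.7000 tMaxY 0.6626 | tΔX 3.8637 tΔY 1.0353
    t=0.6626 [y] (1,6) — stop
  → r_4 = 0.6626

ranges = [0.5798, 2.1637, 2.5261, 0.6626]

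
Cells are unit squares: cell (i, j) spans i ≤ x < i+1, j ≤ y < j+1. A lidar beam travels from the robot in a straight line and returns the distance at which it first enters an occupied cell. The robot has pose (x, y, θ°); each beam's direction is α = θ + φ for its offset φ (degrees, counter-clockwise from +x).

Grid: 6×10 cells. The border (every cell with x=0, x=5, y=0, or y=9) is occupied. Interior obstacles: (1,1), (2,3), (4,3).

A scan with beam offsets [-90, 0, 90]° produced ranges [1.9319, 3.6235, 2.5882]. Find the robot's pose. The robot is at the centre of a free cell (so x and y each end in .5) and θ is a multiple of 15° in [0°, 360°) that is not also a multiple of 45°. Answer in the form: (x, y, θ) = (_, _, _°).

(x, y, θ) = (1.5, 6.5, 345°)

The pose lattice has 29·16 = 464 candidates. Test each by forward raycasting.
  (3.5, 5.5, 330°): beam 1 = 1.7321 ≠ 1.9319 ✗
  (2.5, 6.5, 330°): beam 1 = 3.0000 ≠ 1.9319 ✗
  (1.5, 2.5, 285°): beam 1 = 0.5176 ≠ 1.9319 ✗
  …
  (1.5, 6.5, 345°): r_1=1.9319, r_2=3.6235, r_3=2.5882 — all match ✓
Unique over the lattice → pose = (1.5, 6.5, 345°).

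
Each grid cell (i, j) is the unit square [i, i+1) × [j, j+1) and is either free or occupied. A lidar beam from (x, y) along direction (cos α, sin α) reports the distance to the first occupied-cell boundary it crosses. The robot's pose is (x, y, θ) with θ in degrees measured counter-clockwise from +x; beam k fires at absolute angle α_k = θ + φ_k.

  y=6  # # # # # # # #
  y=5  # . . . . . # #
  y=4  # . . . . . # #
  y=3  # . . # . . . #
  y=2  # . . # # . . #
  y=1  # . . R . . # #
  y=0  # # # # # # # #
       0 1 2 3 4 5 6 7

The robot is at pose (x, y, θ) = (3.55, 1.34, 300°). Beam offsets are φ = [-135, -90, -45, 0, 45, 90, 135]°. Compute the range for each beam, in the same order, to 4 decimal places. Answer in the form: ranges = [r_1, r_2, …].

ranges = [2.6400, 0.6800, 0.3520, 0.3926, 1.3137, 1.3200, 0.6833]

beam 1: φ=-135°, α=165°
  direction (-0.9659, 0.2588); cell (3,1); t to first gridline: x 0.5694, y 2.5500 (then +1.0353 / +3.8637)
    (2,1) via x @ 0.5694
    (1,1) via x @ 1.6047
    (1,2) via y @ 2.5500
    (0,2) via x @ 2.6400  # hit
  → r_1 = 2.6400
beam 2: φ=-90°, α=210°
  direction (-0.8660, -0.5000); cell (3,1); t to first gridline: x 0.6351, y 0.6800 (then +1.1547 / +2.0000)
    (2,1) via x @ 0.6351
    (2,0) via y @ 0.6800  # hit
  → r_2 = 0.6800
beam 3: φ=-45°, α=255°
  direction (-0.2588, -0.9659); cell (3,1); t to first gridline: x 2.1250, y 0.3520 (then +3.8637 / +1.0353)
    (3,0) via y @ 0.3520  # hit
  → r_3 = 0.3520
beam 4: φ=0°, α=300°
  direction (0.5000, -0.8660); cell (3,1); t to first gridline: x 0.9000, y 0.3926 (then +2.0000 / +1.1547)
    (3,0) via y @ 0.3926  # hit
  → r_4 = 0.3926
beam 5: φ=45°, α=345°
  direction (0.9659, -0.2588); cell (3,1); t to first gridline: x 0.4659, y 1.3137 (then +1.0353 / +3.8637)
    (4,1) via x @ 0.4659
    (4,0) via y @ 1.3137  # hit
  → r_5 = 1.3137
beam 6: φ=90°, α=30°
  direction (0.8660, 0.5000); cell (3,1); t to first gridline: x 0.5196, y 1.3200 (then +1.1547 / +2.0000)
    (4,1) via x @ 0.5196
    (4,2) via y @ 1.3200  # hit
  → r_6 = 1.3200
beam 7: φ=135°, α=75°
  direction (0.2588, 0.9659); cell (3,1); t to first gridline: x 1.7387, y 0.6833 (then +3.8637 / +1.0353)
    (3,2) via y @ 0.6833  # hit
  → r_7 = 0.6833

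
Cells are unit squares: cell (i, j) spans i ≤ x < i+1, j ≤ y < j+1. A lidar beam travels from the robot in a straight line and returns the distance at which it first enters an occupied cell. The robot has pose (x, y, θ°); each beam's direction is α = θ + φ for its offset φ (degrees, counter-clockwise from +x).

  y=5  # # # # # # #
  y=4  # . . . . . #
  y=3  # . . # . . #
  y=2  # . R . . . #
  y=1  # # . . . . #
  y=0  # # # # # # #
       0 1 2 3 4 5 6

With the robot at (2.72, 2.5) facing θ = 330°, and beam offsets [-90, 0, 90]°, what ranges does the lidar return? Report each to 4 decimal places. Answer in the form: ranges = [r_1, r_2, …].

beam 1: φ=-90°, α=240°
  d=(-0.5000,-0.8660)  start (2,2)  tX=1.4400 tY=0.5774  stride 1/|dx|=2.0000 1/|dy|=1.1547
    cross y-line → (2,1), t=0.5774
    cross x-line → (1,1), t=1.4400 (wall)
  → r_1 = 1.4400
beam 2: φ=0°, α=330°
  d=(0.8660,-0.5000)  start (2,2)  tX=0.3233 tY=1.0000  stride 1/|dx|=1.1547 1/|dy|=2.0000
    cross x-line → (3,2), t=0.3233
    cross y-line → (3,1), t=1.0000
    cross x-line → (4,1), t=1.4780
    cross x-line → (5,1), t=2.6327
    cross y-line → (5,0), t=3.0000 (wall)
  → r_2 = 3.0000
beam 3: φ=90°, α=60°
  d=(0.5000,0.8660)  start (2,2)  tX=0.5600 tY=0.5774  stride 1/|dx|=2.0000 1/|dy|=1.1547
    cross x-line → (3,2), t=0.5600
    cross y-line → (3,3), t=0.5774 (wall)
  → r_3 = 0.5774

ranges = [1.4400, 3.0000, 0.5774]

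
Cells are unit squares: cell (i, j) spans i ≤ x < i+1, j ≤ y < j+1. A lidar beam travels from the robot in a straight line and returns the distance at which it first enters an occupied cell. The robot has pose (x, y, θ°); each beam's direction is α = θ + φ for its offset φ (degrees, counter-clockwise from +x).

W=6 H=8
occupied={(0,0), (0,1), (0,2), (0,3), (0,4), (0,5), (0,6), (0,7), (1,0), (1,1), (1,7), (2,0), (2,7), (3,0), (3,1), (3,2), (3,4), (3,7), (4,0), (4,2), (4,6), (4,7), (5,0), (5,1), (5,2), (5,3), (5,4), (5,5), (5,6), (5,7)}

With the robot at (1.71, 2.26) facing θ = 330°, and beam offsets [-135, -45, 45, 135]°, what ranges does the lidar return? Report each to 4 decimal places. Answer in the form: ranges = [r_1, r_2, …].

beam 1: φ=-135°, α=195°
  direction (-0.9659, -0.2588); cell (1,2); t to first gridline: x 0.7350, y 1.0046 (then +1.0353 / +3.8637)
    (0,2) via x @ 0.7350  # hit
  → r_1 = 0.7350
beam 2: φ=-45°, α=285°
  direction (0.2588, -0.9659); cell (1,2); t to first gridline: x 1.1205, y 0.2692 (then +3.8637 / +1.0353)
    (1,1) via y @ 0.2692  # hit
  → r_2 = 0.2692
beam 3: φ=45°, α=15°
  direction (0.9659, 0.2588); cell (1,2); t to first gridline: x 0.3002, y 2.8591 (then +1.0353 / +3.8637)
    (2,2) via x @ 0.3002
    (3,2) via x @ 1.3355  # hit
  → r_3 = 1.3355
beam 4: φ=135°, α=105°
  direction (-0.2588, 0.9659); cell (1,2); t to first gridline: x 2.7432, y 0.7661 (then +3.8637 / +1.0353)
    (1,3) via y @ 0.7661
    (1,4) via y @ 1.8014
    (0,4) via x @ 2.7432  # hit
  → r_4 = 2.7432

ranges = [0.7350, 0.2692, 1.3355, 2.7432]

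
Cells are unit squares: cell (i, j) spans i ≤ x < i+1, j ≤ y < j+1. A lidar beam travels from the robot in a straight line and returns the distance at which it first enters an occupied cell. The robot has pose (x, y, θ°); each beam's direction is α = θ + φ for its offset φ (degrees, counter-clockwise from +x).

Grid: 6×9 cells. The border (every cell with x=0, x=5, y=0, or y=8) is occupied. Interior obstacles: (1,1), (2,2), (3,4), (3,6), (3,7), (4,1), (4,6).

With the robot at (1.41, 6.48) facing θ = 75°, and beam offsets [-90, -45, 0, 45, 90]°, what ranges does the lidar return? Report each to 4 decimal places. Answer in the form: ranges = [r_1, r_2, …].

ranges = [1.6461, 1.8360, 1.5736, 0.8200, 0.4245]

beam 1: φ=-90°, α=345°
  d=(0.9659,-0.2588)  start (1,6)  tX=0.6108 tY=1.8546  stride 1/|dx|=1.0353 1/|dy|=3.8637
    cross x-line → (2,6), t=0.6108
    cross x-line → (3,6), t=1.6461 (wall)
  → r_1 = 1.6461
beam 2: φ=-45°, α=30°
  d=(0.8660,0.5000)  start (1,6)  tX=0.6813 tY=1.0400  stride 1/|dx|=1.1547 1/|dy|=2.0000
    cross x-line → (2,6), t=0.6813
    cross y-line → (2,7), t=1.0400
    cross x-line → (3,7), t=1.8360 (wall)
  → r_2 = 1.8360
beam 3: φ=0°, α=75°
  d=(0.2588,0.9659)  start (1,6)  tX=2.2796 tY=0.5383  stride 1/|dx|=3.8637 1/|dy|=1.0353
    cross y-line → (1,7), t=0.5383
    cross y-line → (1,8), t=1.5736 (wall)
  → r_3 = 1.5736
beam 4: φ=45°, α=120°
  d=(-0.5000,0.8660)  start (1,6)  tX=0.8200 tY=0.6004  stride 1/|dx|=2.0000 1/|dy|=1.1547
    cross y-line → (1,7), t=0.6004
    cross x-line → (0,7), t=0.8200 (wall)
  → r_4 = 0.8200
beam 5: φ=90°, α=165°
  d=(-0.9659,0.2588)  start (1,6)  tX=0.4245 tY=2.0091  stride 1/|dx|=1.0353 1/|dy|=3.8637
    cross x-line → (0,6), t=0.4245 (wall)
  → r_5 = 0.4245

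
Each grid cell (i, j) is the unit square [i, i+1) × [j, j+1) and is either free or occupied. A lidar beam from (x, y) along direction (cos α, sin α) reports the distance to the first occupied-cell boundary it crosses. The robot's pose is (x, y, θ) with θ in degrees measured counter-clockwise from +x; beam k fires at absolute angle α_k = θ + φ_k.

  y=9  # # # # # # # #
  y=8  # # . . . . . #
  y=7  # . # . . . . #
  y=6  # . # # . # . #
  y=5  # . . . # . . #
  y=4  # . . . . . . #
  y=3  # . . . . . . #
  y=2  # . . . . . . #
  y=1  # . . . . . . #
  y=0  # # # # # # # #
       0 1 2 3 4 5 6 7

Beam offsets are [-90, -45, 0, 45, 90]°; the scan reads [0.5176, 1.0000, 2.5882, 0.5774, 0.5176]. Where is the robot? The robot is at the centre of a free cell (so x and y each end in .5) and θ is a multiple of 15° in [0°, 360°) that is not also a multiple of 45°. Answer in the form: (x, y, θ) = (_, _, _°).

(x, y, θ) = (6.5, 6.5, 105°)

The pose lattice has 42·16 = 672 candidates. Test each by forward raycasting.
  (2.5, 2.5, 75°): beam 1 = 4.6587 ≠ 0.5176 ✗
  (3.5, 2.5, 60°): beam 1 = 3.0000 ≠ 0.5176 ✗
  (4.5, 7.5, 105°): beam 1 = 2.5882 ≠ 0.5176 ✗
  (4.5, 3.5, 255°): beam 1 = 3.6235 ≠ 0.5176 ✗
  …
  (6.5, 6.5, 105°): r_1=0.5176, r_2=1.0000, r_3=2.5882, r_4=0.5774, r_5=0.5176 — all match ✓
Only this pose fits every beam.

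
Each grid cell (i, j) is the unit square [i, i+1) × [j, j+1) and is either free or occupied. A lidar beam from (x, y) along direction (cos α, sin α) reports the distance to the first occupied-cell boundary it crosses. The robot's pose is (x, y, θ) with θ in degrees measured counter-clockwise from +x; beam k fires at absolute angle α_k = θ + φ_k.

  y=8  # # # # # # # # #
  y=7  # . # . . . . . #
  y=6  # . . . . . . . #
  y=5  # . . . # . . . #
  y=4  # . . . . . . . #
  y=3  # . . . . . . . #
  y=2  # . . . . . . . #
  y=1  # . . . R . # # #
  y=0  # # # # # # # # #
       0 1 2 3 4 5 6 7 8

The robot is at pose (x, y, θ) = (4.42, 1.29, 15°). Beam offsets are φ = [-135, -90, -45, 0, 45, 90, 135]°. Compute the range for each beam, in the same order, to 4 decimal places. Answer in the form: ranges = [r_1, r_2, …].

beam 1: φ=-135°, α=240°
  direction (-0.5000, -0.8660); cell (4,1); t to first gridline: x 0.8400, y 0.3349 (then +2.0000 / +1.1547)
    (4,0) via y @ 0.3349  # hit
  → r_1 = 0.3349
beam 2: φ=-90°, α=285°
  direction (0.2588, -0.9659); cell (4,1); t to first gridline: x 2.2409, y 0.3002 (then +3.8637 / +1.0353)
    (4,0) via y @ 0.3002  # hit
  → r_2 = 0.3002
beam 3: φ=-45°, α=330°
  direction (0.8660, -0.5000); cell (4,1); t to first gridline: x 0.6697, y 0.5800 (then +1.1547 / +2.0000)
    (4,0) via y @ 0.5800  # hit
  → r_3 = 0.5800
beam 4: φ=0°, α=15°
  direction (0.9659, 0.2588); cell (4,1); t to first gridline: x 0.6005, y 2.7432 (then +1.0353 / +3.8637)
    (5,1) via x @ 0.6005
    (6,1) via x @ 1.6357  # hit
  → r_4 = 1.6357
beam 5: φ=45°, α=60°
  direction (0.5000, 0.8660); cell (4,1); t to first gridline: x 1.1600, y 0.8198 (then +2.0000 / +1.1547)
    (4,2) via y @ 0.8198
    (5,2) via x @ 1.1600
    (5,3) via y @ 1.9745
    (5,4) via y @ 3.1292
    (6,4) via x @ 3.1600
    (6,5) via y @ 4.2839
    (7,5) via x @ 5.1600
    (7,6) via y @ 5.4386
    (7,7) via y @ 6.5933
    (8,7) via x @ 7.1600  # hit
  → r_5 = 7.1600
beam 6: φ=90°, α=105°
  direction (-0.2588, 0.9659); cell (4,1); t to first gridline: x 1.6228, y 0.7350 (then +3.8637 / +1.0353)
    (4,2) via y @ 0.7350
    (3,2) via x @ 1.6228
    (3,3) via y @ 1.7703
    (3,4) via y @ 2.8056
    (3,5) via y @ 3.8409
    (3,6) via y @ 4.8762
    (2,6) via x @ 5.4865
    (2,7) via y @ 5.9114  # hit
  → r_6 = 5.9114
beam 7: φ=135°, α=150°
  direction (-0.8660, 0.5000); cell (4,1); t to first gridline: x 0.4850, y 1.4200 (then +1.1547 / +2.0000)
    (3,1) via x @ 0.4850
    (3,2) via y @ 1.4200
    (2,2) via x @ 1.6397
    (1,2) via x @ 2.7944
    (1,3) via y @ 3.4200
    (0,3) via x @ 3.9491  # hit
  → r_7 = 3.9491

ranges = [0.3349, 0.3002, 0.5800, 1.6357, 7.1600, 5.9114, 3.9491]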